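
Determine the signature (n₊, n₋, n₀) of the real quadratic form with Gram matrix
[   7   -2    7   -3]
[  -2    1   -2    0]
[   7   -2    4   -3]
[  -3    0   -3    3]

step 0: pivot 7 → sign +
step 1: pivot 3/7 → sign +
step 2: pivot -3 → sign −
step 3: row/col 3 already zero → sign 0
signature = (2, 1, 1)

Answer: (2, 1, 1)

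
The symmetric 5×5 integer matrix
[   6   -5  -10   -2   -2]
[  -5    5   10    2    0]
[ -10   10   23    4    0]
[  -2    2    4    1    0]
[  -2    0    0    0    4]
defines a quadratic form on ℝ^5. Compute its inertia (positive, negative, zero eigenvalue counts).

step 0: pivot 6 → sign +
step 1: pivot 5/6 → sign +
step 2: pivot 3 → sign +
step 3: pivot 1/5 → sign +
step 4: row/col 4 already zero → sign 0
signature = (4, 0, 1)

Answer: (4, 0, 1)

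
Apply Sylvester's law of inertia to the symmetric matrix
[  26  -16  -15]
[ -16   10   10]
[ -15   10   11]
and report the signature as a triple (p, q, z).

step 0: pivot 26 → sign +
step 1: pivot 2/13 → sign +
step 2: pivot -3/2 → sign −
signature = (2, 1, 0)

Answer: (2, 1, 0)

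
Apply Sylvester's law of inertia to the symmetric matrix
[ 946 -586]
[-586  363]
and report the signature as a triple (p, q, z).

Answer: (2, 0, 0)

Derivation:
step 0: pivot 946 → sign +
step 1: pivot 1/473 → sign +
signature = (2, 0, 0)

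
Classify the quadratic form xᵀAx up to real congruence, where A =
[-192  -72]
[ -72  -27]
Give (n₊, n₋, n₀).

step 0: pivot -192 → sign −
step 1: row/col 1 already zero → sign 0
signature = (0, 1, 1)

Answer: (0, 1, 1)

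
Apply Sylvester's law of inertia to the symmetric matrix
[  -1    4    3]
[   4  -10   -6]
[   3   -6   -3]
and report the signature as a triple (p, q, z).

step 0: pivot -1 → sign −
step 1: pivot 6 → sign +
step 2: row/col 2 already zero → sign 0
signature = (1, 1, 1)

Answer: (1, 1, 1)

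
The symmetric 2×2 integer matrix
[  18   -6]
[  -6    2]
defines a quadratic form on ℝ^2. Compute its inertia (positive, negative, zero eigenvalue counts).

Answer: (1, 0, 1)

Derivation:
step 0: pivot 18 → sign +
step 1: row/col 1 already zero → sign 0
signature = (1, 0, 1)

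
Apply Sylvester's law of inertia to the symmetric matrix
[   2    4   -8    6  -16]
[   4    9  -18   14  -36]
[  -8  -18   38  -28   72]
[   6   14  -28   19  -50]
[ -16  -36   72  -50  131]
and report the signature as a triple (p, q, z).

Answer: (3, 2, 0)

Derivation:
step 0: pivot 2 → sign +
step 1: pivot 1 → sign +
step 2: pivot 2 → sign +
step 3: pivot -3 → sign −
step 4: pivot -1 → sign −
signature = (3, 2, 0)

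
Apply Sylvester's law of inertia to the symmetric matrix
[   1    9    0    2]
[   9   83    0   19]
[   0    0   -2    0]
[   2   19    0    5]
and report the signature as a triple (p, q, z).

Answer: (3, 1, 0)

Derivation:
step 0: pivot 1 → sign +
step 1: pivot 2 → sign +
step 2: pivot -2 → sign −
step 3: pivot 1/2 → sign +
signature = (3, 1, 0)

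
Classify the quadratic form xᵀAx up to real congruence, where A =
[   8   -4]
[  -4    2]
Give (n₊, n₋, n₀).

step 0: pivot 8 → sign +
step 1: row/col 1 already zero → sign 0
signature = (1, 0, 1)

Answer: (1, 0, 1)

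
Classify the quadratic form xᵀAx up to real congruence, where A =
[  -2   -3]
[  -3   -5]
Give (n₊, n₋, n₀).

Answer: (0, 2, 0)

Derivation:
step 0: pivot -2 → sign −
step 1: pivot -1/2 → sign −
signature = (0, 2, 0)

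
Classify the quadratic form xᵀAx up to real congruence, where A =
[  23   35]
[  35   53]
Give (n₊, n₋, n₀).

Answer: (1, 1, 0)

Derivation:
step 0: pivot 23 → sign +
step 1: pivot -6/23 → sign −
signature = (1, 1, 0)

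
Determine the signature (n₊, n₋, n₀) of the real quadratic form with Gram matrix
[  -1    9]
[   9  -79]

Answer: (1, 1, 0)

Derivation:
step 0: pivot -1 → sign −
step 1: pivot 2 → sign +
signature = (1, 1, 0)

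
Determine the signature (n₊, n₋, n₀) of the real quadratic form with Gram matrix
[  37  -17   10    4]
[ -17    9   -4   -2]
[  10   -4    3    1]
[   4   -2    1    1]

Answer: (3, 0, 1)

Derivation:
step 0: pivot 37 → sign +
step 1: pivot 44/37 → sign +
step 2: pivot 6/11 → sign +
step 3: row/col 3 already zero → sign 0
signature = (3, 0, 1)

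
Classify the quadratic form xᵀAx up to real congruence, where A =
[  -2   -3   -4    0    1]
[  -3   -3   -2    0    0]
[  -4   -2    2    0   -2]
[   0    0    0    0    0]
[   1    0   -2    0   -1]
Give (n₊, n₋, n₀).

step 0: pivot -2 → sign −
step 1: pivot 3/2 → sign +
step 2: pivot -2/3 → sign −
step 3: pivot -2 → sign −
step 4: row/col 4 already zero → sign 0
signature = (1, 3, 1)

Answer: (1, 3, 1)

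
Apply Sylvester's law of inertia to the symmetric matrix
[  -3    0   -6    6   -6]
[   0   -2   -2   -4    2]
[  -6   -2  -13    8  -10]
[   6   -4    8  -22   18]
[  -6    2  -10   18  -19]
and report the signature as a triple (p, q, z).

Answer: (1, 4, 0)

Derivation:
step 0: pivot -3 → sign −
step 1: pivot -2 → sign −
step 2: pivot 1 → sign +
step 3: pivot -2 → sign −
step 4: pivot -3 → sign −
signature = (1, 4, 0)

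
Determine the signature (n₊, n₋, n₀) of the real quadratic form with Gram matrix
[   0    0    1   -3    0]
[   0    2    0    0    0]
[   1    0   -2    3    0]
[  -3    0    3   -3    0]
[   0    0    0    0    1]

step 0: pivot 2 → sign +
step 1: pivot -2 → sign −
step 2: pivot 1/2 → sign +
step 3: pivot -3 → sign −
step 4: pivot 1 → sign +
signature = (3, 2, 0)

Answer: (3, 2, 0)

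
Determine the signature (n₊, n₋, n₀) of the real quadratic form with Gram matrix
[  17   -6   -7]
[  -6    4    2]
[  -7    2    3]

Answer: (2, 0, 1)

Derivation:
step 0: pivot 17 → sign +
step 1: pivot 32/17 → sign +
step 2: row/col 2 already zero → sign 0
signature = (2, 0, 1)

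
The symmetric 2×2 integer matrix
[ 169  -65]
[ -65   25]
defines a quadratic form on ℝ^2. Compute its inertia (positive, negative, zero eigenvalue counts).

step 0: pivot 169 → sign +
step 1: row/col 1 already zero → sign 0
signature = (1, 0, 1)

Answer: (1, 0, 1)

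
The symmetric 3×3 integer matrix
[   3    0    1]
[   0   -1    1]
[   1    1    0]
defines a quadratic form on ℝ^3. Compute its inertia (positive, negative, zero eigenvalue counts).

step 0: pivot 3 → sign +
step 1: pivot -1 → sign −
step 2: pivot 2/3 → sign +
signature = (2, 1, 0)

Answer: (2, 1, 0)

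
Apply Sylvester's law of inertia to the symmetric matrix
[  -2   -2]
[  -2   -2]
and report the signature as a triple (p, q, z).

Answer: (0, 1, 1)

Derivation:
step 0: pivot -2 → sign −
step 1: row/col 1 already zero → sign 0
signature = (0, 1, 1)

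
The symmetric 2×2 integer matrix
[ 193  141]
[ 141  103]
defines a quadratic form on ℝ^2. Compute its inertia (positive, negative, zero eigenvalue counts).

Answer: (1, 1, 0)

Derivation:
step 0: pivot 193 → sign +
step 1: pivot -2/193 → sign −
signature = (1, 1, 0)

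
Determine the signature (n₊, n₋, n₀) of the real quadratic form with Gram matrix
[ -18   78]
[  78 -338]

step 0: pivot -18 → sign −
step 1: row/col 1 already zero → sign 0
signature = (0, 1, 1)

Answer: (0, 1, 1)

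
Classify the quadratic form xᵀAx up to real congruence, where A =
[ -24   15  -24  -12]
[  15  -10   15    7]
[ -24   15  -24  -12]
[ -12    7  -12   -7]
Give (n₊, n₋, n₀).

Answer: (0, 3, 1)

Derivation:
step 0: pivot -24 → sign −
step 1: pivot -5/8 → sign −
step 2: pivot -3/5 → sign −
step 3: row/col 3 already zero → sign 0
signature = (0, 3, 1)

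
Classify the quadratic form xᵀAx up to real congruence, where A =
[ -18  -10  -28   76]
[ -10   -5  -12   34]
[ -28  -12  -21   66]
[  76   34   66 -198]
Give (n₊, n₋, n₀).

Answer: (2, 2, 0)

Derivation:
step 0: pivot -18 → sign −
step 1: pivot 5/9 → sign +
step 2: pivot -1/5 → sign −
step 3: pivot 2 → sign +
signature = (2, 2, 0)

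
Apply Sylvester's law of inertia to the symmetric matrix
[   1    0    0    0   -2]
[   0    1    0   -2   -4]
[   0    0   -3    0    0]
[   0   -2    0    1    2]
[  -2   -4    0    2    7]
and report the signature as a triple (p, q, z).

Answer: (2, 3, 0)

Derivation:
step 0: pivot 1 → sign +
step 1: pivot 1 → sign +
step 2: pivot -3 → sign −
step 3: pivot -3 → sign −
step 4: pivot -1 → sign −
signature = (2, 3, 0)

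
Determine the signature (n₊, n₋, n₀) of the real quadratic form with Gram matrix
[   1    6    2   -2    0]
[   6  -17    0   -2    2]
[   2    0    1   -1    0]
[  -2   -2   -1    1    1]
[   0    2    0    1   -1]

Answer: (2, 3, 0)

Derivation:
step 0: pivot 1 → sign +
step 1: pivot -53 → sign −
step 2: pivot -15/53 → sign −
step 3: pivot 4/5 → sign +
step 4: pivot -1/4 → sign −
signature = (2, 3, 0)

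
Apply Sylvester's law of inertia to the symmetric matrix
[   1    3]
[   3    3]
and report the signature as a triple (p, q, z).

step 0: pivot 1 → sign +
step 1: pivot -6 → sign −
signature = (1, 1, 0)

Answer: (1, 1, 0)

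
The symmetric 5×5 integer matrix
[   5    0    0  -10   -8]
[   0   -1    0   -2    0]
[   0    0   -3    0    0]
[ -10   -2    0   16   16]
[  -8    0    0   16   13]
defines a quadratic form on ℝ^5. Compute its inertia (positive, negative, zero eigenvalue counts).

step 0: pivot 5 → sign +
step 1: pivot -1 → sign −
step 2: pivot -3 → sign −
step 3: pivot 1/5 → sign +
step 4: row/col 4 already zero → sign 0
signature = (2, 2, 1)

Answer: (2, 2, 1)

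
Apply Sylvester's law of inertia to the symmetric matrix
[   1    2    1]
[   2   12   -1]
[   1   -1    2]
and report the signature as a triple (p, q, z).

Answer: (2, 1, 0)

Derivation:
step 0: pivot 1 → sign +
step 1: pivot 8 → sign +
step 2: pivot -1/8 → sign −
signature = (2, 1, 0)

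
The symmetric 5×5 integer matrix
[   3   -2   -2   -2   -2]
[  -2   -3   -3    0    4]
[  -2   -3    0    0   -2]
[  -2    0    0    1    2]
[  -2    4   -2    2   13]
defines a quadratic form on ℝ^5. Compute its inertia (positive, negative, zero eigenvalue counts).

Answer: (4, 1, 0)

Derivation:
step 0: pivot 3 → sign +
step 1: pivot -13/3 → sign −
step 2: pivot 3 → sign +
step 3: pivot 1/13 → sign +
step 4: pivot 1 → sign +
signature = (4, 1, 0)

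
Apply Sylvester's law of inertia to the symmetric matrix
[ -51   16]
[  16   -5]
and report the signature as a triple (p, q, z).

step 0: pivot -51 → sign −
step 1: pivot 1/51 → sign +
signature = (1, 1, 0)

Answer: (1, 1, 0)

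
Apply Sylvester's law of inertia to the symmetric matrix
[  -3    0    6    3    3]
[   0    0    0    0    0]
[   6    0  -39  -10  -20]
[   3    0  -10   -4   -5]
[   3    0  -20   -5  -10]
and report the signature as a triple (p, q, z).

step 0: pivot -3 → sign −
step 1: pivot -27 → sign −
step 2: pivot -11/27 → sign −
step 3: pivot 3/11 → sign +
step 4: row/col 4 already zero → sign 0
signature = (1, 3, 1)

Answer: (1, 3, 1)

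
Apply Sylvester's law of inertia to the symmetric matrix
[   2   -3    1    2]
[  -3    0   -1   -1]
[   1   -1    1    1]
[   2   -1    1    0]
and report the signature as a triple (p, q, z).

Answer: (2, 2, 0)

Derivation:
step 0: pivot 2 → sign +
step 1: pivot -9/2 → sign −
step 2: pivot 5/9 → sign +
step 3: pivot -6/5 → sign −
signature = (2, 2, 0)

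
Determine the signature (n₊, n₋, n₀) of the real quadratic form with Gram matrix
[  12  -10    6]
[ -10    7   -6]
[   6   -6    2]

step 0: pivot 12 → sign +
step 1: pivot -4/3 → sign −
step 2: pivot -1/4 → sign −
signature = (1, 2, 0)

Answer: (1, 2, 0)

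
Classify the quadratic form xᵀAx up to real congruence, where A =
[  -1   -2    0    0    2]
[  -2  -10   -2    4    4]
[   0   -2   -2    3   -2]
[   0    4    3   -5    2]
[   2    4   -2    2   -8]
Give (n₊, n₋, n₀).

step 0: pivot -1 → sign −
step 1: pivot -6 → sign −
step 2: pivot -4/3 → sign −
step 3: pivot -1/4 → sign −
step 4: row/col 4 already zero → sign 0
signature = (0, 4, 1)

Answer: (0, 4, 1)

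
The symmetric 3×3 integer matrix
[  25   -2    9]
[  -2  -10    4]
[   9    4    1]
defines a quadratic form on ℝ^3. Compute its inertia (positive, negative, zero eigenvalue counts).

Answer: (1, 2, 0)

Derivation:
step 0: pivot 25 → sign +
step 1: pivot -254/25 → sign −
step 2: pivot -6/127 → sign −
signature = (1, 2, 0)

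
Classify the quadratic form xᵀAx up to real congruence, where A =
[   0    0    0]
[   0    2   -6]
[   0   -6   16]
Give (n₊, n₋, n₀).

step 0: pivot 2 → sign +
step 1: pivot -2 → sign −
step 2: row/col 2 already zero → sign 0
signature = (1, 1, 1)

Answer: (1, 1, 1)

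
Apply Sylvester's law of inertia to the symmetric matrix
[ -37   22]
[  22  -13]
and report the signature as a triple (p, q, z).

step 0: pivot -37 → sign −
step 1: pivot 3/37 → sign +
signature = (1, 1, 0)

Answer: (1, 1, 0)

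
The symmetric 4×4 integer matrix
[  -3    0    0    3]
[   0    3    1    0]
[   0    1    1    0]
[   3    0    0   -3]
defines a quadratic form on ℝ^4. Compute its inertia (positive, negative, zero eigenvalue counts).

step 0: pivot -3 → sign −
step 1: pivot 3 → sign +
step 2: pivot 2/3 → sign +
step 3: row/col 3 already zero → sign 0
signature = (2, 1, 1)

Answer: (2, 1, 1)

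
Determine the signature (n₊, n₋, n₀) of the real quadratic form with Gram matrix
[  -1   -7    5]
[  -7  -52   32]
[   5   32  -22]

step 0: pivot -1 → sign −
step 1: pivot -3 → sign −
step 2: pivot 6 → sign +
signature = (1, 2, 0)

Answer: (1, 2, 0)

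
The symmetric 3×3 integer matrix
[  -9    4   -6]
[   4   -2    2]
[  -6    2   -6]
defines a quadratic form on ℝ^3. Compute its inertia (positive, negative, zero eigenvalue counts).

step 0: pivot -9 → sign −
step 1: pivot -2/9 → sign −
step 2: row/col 2 already zero → sign 0
signature = (0, 2, 1)

Answer: (0, 2, 1)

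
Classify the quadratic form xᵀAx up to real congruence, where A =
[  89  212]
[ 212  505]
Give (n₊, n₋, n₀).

step 0: pivot 89 → sign +
step 1: pivot 1/89 → sign +
signature = (2, 0, 0)

Answer: (2, 0, 0)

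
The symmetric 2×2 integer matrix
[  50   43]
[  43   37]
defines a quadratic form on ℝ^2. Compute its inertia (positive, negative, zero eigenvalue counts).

step 0: pivot 50 → sign +
step 1: pivot 1/50 → sign +
signature = (2, 0, 0)

Answer: (2, 0, 0)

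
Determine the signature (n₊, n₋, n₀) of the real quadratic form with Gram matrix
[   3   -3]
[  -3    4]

Answer: (2, 0, 0)

Derivation:
step 0: pivot 3 → sign +
step 1: pivot 1 → sign +
signature = (2, 0, 0)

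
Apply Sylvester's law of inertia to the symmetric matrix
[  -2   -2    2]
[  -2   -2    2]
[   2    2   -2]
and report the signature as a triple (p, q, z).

Answer: (0, 1, 2)

Derivation:
step 0: pivot -2 → sign −
step 1: row/col 1 already zero → sign 0
step 2: row/col 2 already zero → sign 0
signature = (0, 1, 2)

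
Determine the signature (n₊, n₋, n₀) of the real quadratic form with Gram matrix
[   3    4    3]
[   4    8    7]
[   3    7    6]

Answer: (2, 1, 0)

Derivation:
step 0: pivot 3 → sign +
step 1: pivot 8/3 → sign +
step 2: pivot -3/8 → sign −
signature = (2, 1, 0)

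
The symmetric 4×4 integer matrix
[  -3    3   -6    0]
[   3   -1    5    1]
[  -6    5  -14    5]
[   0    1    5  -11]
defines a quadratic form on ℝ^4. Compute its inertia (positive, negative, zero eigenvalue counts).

Answer: (2, 2, 0)

Derivation:
step 0: pivot -3 → sign −
step 1: pivot 2 → sign +
step 2: pivot -5/2 → sign −
step 3: pivot 3/5 → sign +
signature = (2, 2, 0)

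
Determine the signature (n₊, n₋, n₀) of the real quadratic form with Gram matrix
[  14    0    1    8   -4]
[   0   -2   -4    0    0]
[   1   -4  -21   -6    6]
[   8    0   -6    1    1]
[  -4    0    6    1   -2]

Answer: (1, 4, 0)

Derivation:
step 0: pivot 14 → sign +
step 1: pivot -2 → sign −
step 2: pivot -183/14 → sign −
step 3: pivot -49/183 → sign −
step 4: pivot -3/49 → sign −
signature = (1, 4, 0)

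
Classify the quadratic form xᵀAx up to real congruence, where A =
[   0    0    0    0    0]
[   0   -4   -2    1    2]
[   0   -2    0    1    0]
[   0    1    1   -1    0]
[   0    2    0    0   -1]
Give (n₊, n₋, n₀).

Answer: (1, 2, 2)

Derivation:
step 0: pivot -4 → sign −
step 1: pivot 1 → sign +
step 2: pivot -1 → sign −
step 3: row/col 3 already zero → sign 0
step 4: row/col 4 already zero → sign 0
signature = (1, 2, 2)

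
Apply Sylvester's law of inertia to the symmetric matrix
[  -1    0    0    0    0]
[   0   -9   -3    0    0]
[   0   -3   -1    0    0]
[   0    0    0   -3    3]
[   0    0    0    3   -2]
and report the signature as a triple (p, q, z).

Answer: (1, 3, 1)

Derivation:
step 0: pivot -1 → sign −
step 1: pivot -9 → sign −
step 2: pivot -3 → sign −
step 3: pivot 1 → sign +
step 4: row/col 4 already zero → sign 0
signature = (1, 3, 1)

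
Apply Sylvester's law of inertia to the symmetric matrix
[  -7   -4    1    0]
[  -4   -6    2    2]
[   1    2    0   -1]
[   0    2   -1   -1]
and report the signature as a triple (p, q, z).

step 0: pivot -7 → sign −
step 1: pivot -26/7 → sign −
step 2: pivot 9/13 → sign +
step 3: row/col 3 already zero → sign 0
signature = (1, 2, 1)

Answer: (1, 2, 1)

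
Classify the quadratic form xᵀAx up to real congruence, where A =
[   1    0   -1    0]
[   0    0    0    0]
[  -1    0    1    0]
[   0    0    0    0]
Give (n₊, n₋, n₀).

Answer: (1, 0, 3)

Derivation:
step 0: pivot 1 → sign +
step 1: row/col 1 already zero → sign 0
step 2: row/col 2 already zero → sign 0
step 3: row/col 3 already zero → sign 0
signature = (1, 0, 3)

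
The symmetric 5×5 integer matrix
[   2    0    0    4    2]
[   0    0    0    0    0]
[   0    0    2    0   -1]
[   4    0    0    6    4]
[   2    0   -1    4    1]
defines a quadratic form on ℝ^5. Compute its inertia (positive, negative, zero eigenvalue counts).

Answer: (2, 2, 1)

Derivation:
step 0: pivot 2 → sign +
step 1: pivot 2 → sign +
step 2: pivot -2 → sign −
step 3: pivot -3/2 → sign −
step 4: row/col 4 already zero → sign 0
signature = (2, 2, 1)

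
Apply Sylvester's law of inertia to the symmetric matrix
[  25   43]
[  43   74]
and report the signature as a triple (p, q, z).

step 0: pivot 25 → sign +
step 1: pivot 1/25 → sign +
signature = (2, 0, 0)

Answer: (2, 0, 0)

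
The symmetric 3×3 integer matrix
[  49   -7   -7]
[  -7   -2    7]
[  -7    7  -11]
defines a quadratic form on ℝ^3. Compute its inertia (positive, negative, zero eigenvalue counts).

step 0: pivot 49 → sign +
step 1: pivot -3 → sign −
step 2: row/col 2 already zero → sign 0
signature = (1, 1, 1)

Answer: (1, 1, 1)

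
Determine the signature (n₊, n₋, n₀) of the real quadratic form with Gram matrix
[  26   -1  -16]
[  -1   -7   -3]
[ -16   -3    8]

step 0: pivot 26 → sign +
step 1: pivot -183/26 → sign −
step 2: pivot 2/183 → sign +
signature = (2, 1, 0)

Answer: (2, 1, 0)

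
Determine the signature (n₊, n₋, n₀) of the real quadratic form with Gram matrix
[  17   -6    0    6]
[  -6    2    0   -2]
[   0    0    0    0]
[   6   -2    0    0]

Answer: (1, 2, 1)

Derivation:
step 0: pivot 17 → sign +
step 1: pivot -2/17 → sign −
step 2: pivot -2 → sign −
step 3: row/col 3 already zero → sign 0
signature = (1, 2, 1)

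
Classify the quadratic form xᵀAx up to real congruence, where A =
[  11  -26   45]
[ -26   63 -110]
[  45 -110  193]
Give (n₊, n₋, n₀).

step 0: pivot 11 → sign +
step 1: pivot 17/11 → sign +
step 2: pivot 6/17 → sign +
signature = (3, 0, 0)

Answer: (3, 0, 0)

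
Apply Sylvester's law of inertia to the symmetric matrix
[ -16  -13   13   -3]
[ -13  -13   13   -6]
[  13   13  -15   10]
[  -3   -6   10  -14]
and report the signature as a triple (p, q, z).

step 0: pivot -16 → sign −
step 1: pivot -39/16 → sign −
step 2: pivot -2 → sign −
step 3: pivot -3/13 → sign −
signature = (0, 4, 0)

Answer: (0, 4, 0)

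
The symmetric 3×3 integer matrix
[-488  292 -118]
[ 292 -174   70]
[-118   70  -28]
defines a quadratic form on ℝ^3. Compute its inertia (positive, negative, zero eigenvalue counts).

Answer: (2, 1, 0)

Derivation:
step 0: pivot -488 → sign −
step 1: pivot 44/61 → sign +
step 2: pivot 1/44 → sign +
signature = (2, 1, 0)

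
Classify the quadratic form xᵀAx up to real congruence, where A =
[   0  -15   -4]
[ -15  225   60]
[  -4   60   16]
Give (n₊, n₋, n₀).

step 0: pivot 225 → sign +
step 1: pivot -1 → sign −
step 2: row/col 2 already zero → sign 0
signature = (1, 1, 1)

Answer: (1, 1, 1)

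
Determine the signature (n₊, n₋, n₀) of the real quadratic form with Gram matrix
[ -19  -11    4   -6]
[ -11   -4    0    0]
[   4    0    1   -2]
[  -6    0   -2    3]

step 0: pivot -19 → sign −
step 1: pivot 45/19 → sign +
step 2: pivot -19/45 → sign −
step 3: pivot -3/19 → sign −
signature = (1, 3, 0)

Answer: (1, 3, 0)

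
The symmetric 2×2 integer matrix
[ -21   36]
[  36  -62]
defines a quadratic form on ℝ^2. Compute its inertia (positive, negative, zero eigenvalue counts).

step 0: pivot -21 → sign −
step 1: pivot -2/7 → sign −
signature = (0, 2, 0)

Answer: (0, 2, 0)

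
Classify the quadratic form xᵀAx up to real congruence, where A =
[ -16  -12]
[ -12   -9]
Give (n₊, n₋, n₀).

Answer: (0, 1, 1)

Derivation:
step 0: pivot -16 → sign −
step 1: row/col 1 already zero → sign 0
signature = (0, 1, 1)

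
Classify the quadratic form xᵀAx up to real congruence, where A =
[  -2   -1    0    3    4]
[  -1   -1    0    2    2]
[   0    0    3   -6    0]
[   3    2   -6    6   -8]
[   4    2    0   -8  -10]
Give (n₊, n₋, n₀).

Answer: (2, 3, 0)

Derivation:
step 0: pivot -2 → sign −
step 1: pivot -1/2 → sign −
step 2: pivot 3 → sign +
step 3: pivot -1 → sign −
step 4: pivot 2 → sign +
signature = (2, 3, 0)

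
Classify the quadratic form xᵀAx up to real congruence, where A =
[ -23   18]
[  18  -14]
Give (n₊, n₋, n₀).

Answer: (1, 1, 0)

Derivation:
step 0: pivot -23 → sign −
step 1: pivot 2/23 → sign +
signature = (1, 1, 0)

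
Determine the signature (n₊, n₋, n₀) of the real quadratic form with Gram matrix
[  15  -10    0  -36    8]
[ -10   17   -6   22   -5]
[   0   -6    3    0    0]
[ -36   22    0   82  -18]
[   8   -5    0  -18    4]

Answer: (3, 2, 0)

Derivation:
step 0: pivot 15 → sign +
step 1: pivot 31/3 → sign +
step 2: pivot -15/31 → sign −
step 3: pivot -2 → sign −
step 4: pivot 3/25 → sign +
signature = (3, 2, 0)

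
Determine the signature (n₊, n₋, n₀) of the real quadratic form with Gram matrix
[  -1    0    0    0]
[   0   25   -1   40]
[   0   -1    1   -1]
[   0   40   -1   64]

step 0: pivot -1 → sign −
step 1: pivot 25 → sign +
step 2: pivot 24/25 → sign +
step 3: pivot -3/8 → sign −
signature = (2, 2, 0)

Answer: (2, 2, 0)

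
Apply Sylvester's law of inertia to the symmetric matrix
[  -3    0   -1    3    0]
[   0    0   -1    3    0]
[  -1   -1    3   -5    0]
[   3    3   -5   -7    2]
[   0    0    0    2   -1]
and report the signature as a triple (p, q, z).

Answer: (1, 4, 0)

Derivation:
step 0: pivot -3 → sign −
step 1: pivot 10/3 → sign +
step 2: pivot -3/10 → sign −
step 3: pivot -10 → sign −
step 4: pivot -3/5 → sign −
signature = (1, 4, 0)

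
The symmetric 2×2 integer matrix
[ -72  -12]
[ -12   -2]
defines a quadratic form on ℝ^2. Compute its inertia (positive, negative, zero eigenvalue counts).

Answer: (0, 1, 1)

Derivation:
step 0: pivot -72 → sign −
step 1: row/col 1 already zero → sign 0
signature = (0, 1, 1)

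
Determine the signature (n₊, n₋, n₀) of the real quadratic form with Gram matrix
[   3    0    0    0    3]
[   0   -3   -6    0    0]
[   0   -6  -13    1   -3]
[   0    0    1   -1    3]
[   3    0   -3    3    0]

step 0: pivot 3 → sign +
step 1: pivot -3 → sign −
step 2: pivot -1 → sign −
step 3: pivot 6 → sign +
step 4: row/col 4 already zero → sign 0
signature = (2, 2, 1)

Answer: (2, 2, 1)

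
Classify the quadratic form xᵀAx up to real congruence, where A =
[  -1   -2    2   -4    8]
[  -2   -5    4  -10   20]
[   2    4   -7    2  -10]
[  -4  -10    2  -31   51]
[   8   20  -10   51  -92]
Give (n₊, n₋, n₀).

step 0: pivot -1 → sign −
step 1: pivot -1 → sign −
step 2: pivot -3 → sign −
step 3: pivot 1 → sign +
step 4: pivot -1 → sign −
signature = (1, 4, 0)

Answer: (1, 4, 0)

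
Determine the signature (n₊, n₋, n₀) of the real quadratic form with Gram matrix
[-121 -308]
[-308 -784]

step 0: pivot -121 → sign −
step 1: row/col 1 already zero → sign 0
signature = (0, 1, 1)

Answer: (0, 1, 1)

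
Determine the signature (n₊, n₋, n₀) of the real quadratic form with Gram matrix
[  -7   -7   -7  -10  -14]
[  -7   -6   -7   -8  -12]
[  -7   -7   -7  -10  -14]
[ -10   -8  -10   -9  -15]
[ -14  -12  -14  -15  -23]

step 0: pivot -7 → sign −
step 1: pivot 1 → sign +
step 2: pivot 9/7 → sign +
step 3: pivot 2/9 → sign +
step 4: row/col 4 already zero → sign 0
signature = (3, 1, 1)

Answer: (3, 1, 1)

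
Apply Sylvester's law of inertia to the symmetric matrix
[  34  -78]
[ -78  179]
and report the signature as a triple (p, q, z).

Answer: (2, 0, 0)

Derivation:
step 0: pivot 34 → sign +
step 1: pivot 1/17 → sign +
signature = (2, 0, 0)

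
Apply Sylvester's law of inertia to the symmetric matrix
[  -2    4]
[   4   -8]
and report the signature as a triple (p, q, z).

step 0: pivot -2 → sign −
step 1: row/col 1 already zero → sign 0
signature = (0, 1, 1)

Answer: (0, 1, 1)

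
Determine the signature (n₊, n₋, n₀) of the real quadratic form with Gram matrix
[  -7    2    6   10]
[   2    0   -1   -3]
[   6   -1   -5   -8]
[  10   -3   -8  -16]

Answer: (1, 3, 0)

Derivation:
step 0: pivot -7 → sign −
step 1: pivot 4/7 → sign +
step 2: pivot -3/4 → sign −
step 3: pivot -1 → sign −
signature = (1, 3, 0)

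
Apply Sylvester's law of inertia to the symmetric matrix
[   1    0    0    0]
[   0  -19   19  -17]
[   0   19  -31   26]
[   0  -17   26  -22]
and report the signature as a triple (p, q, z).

step 0: pivot 1 → sign +
step 1: pivot -19 → sign −
step 2: pivot -12 → sign −
step 3: pivot -3/76 → sign −
signature = (1, 3, 0)

Answer: (1, 3, 0)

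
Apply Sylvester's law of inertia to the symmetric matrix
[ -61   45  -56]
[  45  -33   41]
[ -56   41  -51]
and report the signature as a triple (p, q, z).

Answer: (1, 2, 0)

Derivation:
step 0: pivot -61 → sign −
step 1: pivot 12/61 → sign +
step 2: pivot -1/12 → sign −
signature = (1, 2, 0)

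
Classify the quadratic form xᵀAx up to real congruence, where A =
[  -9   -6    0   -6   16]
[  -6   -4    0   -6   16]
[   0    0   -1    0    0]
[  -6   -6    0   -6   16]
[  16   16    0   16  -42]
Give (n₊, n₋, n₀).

Answer: (2, 3, 0)

Derivation:
step 0: pivot -9 → sign −
step 1: pivot -1 → sign −
step 2: pivot -2 → sign −
step 3: pivot 2 → sign +
step 4: pivot 2/3 → sign +
signature = (2, 3, 0)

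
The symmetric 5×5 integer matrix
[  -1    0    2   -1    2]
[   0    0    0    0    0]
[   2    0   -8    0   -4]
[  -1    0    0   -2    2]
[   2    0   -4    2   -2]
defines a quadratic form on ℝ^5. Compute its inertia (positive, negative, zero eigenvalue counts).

Answer: (1, 2, 2)

Derivation:
step 0: pivot -1 → sign −
step 1: pivot -4 → sign −
step 2: pivot 2 → sign +
step 3: row/col 3 already zero → sign 0
step 4: row/col 4 already zero → sign 0
signature = (1, 2, 2)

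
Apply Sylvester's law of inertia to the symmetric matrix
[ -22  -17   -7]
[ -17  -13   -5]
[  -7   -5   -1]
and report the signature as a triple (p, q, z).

step 0: pivot -22 → sign −
step 1: pivot 3/22 → sign +
step 2: row/col 2 already zero → sign 0
signature = (1, 1, 1)

Answer: (1, 1, 1)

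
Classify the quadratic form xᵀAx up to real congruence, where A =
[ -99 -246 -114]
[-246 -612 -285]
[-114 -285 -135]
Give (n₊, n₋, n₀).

step 0: pivot -99 → sign −
step 1: pivot -8/11 → sign −
step 2: pivot 3/8 → sign +
signature = (1, 2, 0)

Answer: (1, 2, 0)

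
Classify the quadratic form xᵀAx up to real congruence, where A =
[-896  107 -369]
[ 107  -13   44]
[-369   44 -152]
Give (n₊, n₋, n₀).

step 0: pivot -896 → sign −
step 1: pivot -199/896 → sign −
step 2: pivot -3/199 → sign −
signature = (0, 3, 0)

Answer: (0, 3, 0)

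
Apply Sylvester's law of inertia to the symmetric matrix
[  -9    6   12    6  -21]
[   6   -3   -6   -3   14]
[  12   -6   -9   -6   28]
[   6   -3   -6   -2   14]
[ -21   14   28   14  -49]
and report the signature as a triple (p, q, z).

Answer: (3, 1, 1)

Derivation:
step 0: pivot -9 → sign −
step 1: pivot 1 → sign +
step 2: pivot 3 → sign +
step 3: pivot 1 → sign +
step 4: row/col 4 already zero → sign 0
signature = (3, 1, 1)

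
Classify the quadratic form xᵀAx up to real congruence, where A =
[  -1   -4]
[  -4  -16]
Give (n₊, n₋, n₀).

Answer: (0, 1, 1)

Derivation:
step 0: pivot -1 → sign −
step 1: row/col 1 already zero → sign 0
signature = (0, 1, 1)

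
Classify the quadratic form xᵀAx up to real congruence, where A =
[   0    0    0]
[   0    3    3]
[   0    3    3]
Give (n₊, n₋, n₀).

Answer: (1, 0, 2)

Derivation:
step 0: pivot 3 → sign +
step 1: row/col 1 already zero → sign 0
step 2: row/col 2 already zero → sign 0
signature = (1, 0, 2)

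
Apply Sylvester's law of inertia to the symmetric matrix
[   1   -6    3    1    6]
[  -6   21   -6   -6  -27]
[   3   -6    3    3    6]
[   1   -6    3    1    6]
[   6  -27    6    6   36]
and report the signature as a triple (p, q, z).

step 0: pivot 1 → sign +
step 1: pivot -15 → sign −
step 2: pivot 18/5 → sign +
step 3: pivot -1 → sign −
step 4: row/col 4 already zero → sign 0
signature = (2, 2, 1)

Answer: (2, 2, 1)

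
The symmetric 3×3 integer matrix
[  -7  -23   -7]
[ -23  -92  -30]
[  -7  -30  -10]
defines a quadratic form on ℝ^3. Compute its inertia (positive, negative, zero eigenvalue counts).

Answer: (0, 3, 0)

Derivation:
step 0: pivot -7 → sign −
step 1: pivot -115/7 → sign −
step 2: pivot -2/115 → sign −
signature = (0, 3, 0)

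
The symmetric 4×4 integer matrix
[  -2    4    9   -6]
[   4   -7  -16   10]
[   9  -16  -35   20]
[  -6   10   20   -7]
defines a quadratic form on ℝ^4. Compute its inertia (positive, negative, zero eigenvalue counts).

step 0: pivot -2 → sign −
step 1: pivot 1 → sign +
step 2: pivot 3/2 → sign +
step 3: pivot 1 → sign +
signature = (3, 1, 0)

Answer: (3, 1, 0)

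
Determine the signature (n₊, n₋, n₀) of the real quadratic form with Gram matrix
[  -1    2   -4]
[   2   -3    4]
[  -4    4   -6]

step 0: pivot -1 → sign −
step 1: pivot 1 → sign +
step 2: pivot -6 → sign −
signature = (1, 2, 0)

Answer: (1, 2, 0)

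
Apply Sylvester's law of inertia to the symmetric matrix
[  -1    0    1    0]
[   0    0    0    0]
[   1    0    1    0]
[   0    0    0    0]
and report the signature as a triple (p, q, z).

step 0: pivot -1 → sign −
step 1: pivot 2 → sign +
step 2: row/col 2 already zero → sign 0
step 3: row/col 3 already zero → sign 0
signature = (1, 1, 2)

Answer: (1, 1, 2)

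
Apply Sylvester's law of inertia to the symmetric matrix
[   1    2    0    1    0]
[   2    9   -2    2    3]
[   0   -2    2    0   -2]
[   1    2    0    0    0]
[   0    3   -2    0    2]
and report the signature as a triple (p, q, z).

step 0: pivot 1 → sign +
step 1: pivot 5 → sign +
step 2: pivot 6/5 → sign +
step 3: pivot -1 → sign −
step 4: pivot -1/3 → sign −
signature = (3, 2, 0)

Answer: (3, 2, 0)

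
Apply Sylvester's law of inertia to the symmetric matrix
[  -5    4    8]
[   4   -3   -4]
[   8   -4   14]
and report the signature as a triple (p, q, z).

Answer: (1, 2, 0)

Derivation:
step 0: pivot -5 → sign −
step 1: pivot 1/5 → sign +
step 2: pivot -2 → sign −
signature = (1, 2, 0)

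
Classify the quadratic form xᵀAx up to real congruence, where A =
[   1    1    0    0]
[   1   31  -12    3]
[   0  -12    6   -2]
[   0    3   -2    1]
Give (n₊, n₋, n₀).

Answer: (4, 0, 0)

Derivation:
step 0: pivot 1 → sign +
step 1: pivot 30 → sign +
step 2: pivot 6/5 → sign +
step 3: pivot 1/6 → sign +
signature = (4, 0, 0)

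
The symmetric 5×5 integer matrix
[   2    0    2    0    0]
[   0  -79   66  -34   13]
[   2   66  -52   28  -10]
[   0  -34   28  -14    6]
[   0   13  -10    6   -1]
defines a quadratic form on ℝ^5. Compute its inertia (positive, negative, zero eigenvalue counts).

step 0: pivot 2 → sign +
step 1: pivot -79 → sign −
step 2: pivot 90/79 → sign +
step 3: pivot 22/45 → sign +
step 4: pivot -6/11 → sign −
signature = (3, 2, 0)

Answer: (3, 2, 0)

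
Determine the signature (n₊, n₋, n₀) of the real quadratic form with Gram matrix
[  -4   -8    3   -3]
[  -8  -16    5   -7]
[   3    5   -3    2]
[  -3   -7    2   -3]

Answer: (1, 3, 0)

Derivation:
step 0: pivot -4 → sign −
step 1: pivot -3/4 → sign −
step 2: pivot 4/3 → sign +
step 3: pivot -1 → sign −
signature = (1, 3, 0)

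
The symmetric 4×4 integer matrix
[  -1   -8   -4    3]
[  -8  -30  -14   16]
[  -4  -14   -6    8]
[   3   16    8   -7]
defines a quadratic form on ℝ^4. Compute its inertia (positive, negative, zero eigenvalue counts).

Answer: (2, 1, 1)

Derivation:
step 0: pivot -1 → sign −
step 1: pivot 34 → sign +
step 2: pivot 8/17 → sign +
step 3: row/col 3 already zero → sign 0
signature = (2, 1, 1)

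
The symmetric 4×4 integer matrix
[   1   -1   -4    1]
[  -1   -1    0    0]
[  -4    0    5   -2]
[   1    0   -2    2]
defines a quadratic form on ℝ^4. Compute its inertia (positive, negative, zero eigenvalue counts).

Answer: (2, 2, 0)

Derivation:
step 0: pivot 1 → sign +
step 1: pivot -2 → sign −
step 2: pivot -3 → sign −
step 3: pivot 3/2 → sign +
signature = (2, 2, 0)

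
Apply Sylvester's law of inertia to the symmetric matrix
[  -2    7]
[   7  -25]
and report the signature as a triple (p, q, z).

step 0: pivot -2 → sign −
step 1: pivot -1/2 → sign −
signature = (0, 2, 0)

Answer: (0, 2, 0)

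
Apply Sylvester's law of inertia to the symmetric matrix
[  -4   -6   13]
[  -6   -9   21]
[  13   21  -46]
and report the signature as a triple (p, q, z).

Answer: (1, 2, 0)

Derivation:
step 0: pivot -4 → sign −
step 1: pivot -15/4 → sign −
step 2: pivot 3/5 → sign +
signature = (1, 2, 0)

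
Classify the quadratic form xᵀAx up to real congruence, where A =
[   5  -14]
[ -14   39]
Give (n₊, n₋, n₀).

Answer: (1, 1, 0)

Derivation:
step 0: pivot 5 → sign +
step 1: pivot -1/5 → sign −
signature = (1, 1, 0)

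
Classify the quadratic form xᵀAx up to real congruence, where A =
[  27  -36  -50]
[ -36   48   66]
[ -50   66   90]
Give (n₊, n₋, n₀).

step 0: pivot 27 → sign +
step 1: pivot -70/27 → sign −
step 2: pivot 6/35 → sign +
signature = (2, 1, 0)

Answer: (2, 1, 0)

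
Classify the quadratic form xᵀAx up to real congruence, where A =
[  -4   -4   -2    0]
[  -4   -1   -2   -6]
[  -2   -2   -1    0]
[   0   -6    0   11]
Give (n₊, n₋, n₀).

Answer: (1, 2, 1)

Derivation:
step 0: pivot -4 → sign −
step 1: pivot 3 → sign +
step 2: pivot -1 → sign −
step 3: row/col 3 already zero → sign 0
signature = (1, 2, 1)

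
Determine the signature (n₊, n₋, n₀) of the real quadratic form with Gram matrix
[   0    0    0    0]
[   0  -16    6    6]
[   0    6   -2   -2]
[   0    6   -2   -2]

Answer: (1, 1, 2)

Derivation:
step 0: pivot -16 → sign −
step 1: pivot 1/4 → sign +
step 2: row/col 2 already zero → sign 0
step 3: row/col 3 already zero → sign 0
signature = (1, 1, 2)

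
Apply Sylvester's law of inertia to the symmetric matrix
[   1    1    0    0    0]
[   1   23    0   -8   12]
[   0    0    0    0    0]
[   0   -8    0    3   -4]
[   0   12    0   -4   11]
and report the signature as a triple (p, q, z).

step 0: pivot 1 → sign +
step 1: pivot 22 → sign +
step 2: pivot 1/11 → sign +
step 3: pivot 3 → sign +
step 4: row/col 4 already zero → sign 0
signature = (4, 0, 1)

Answer: (4, 0, 1)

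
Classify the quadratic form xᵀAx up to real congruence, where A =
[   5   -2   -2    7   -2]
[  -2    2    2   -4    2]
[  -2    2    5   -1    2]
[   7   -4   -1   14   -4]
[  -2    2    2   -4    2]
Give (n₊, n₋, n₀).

step 0: pivot 5 → sign +
step 1: pivot 6/5 → sign +
step 2: pivot 3 → sign +
step 3: row/col 3 already zero → sign 0
step 4: row/col 4 already zero → sign 0
signature = (3, 0, 2)

Answer: (3, 0, 2)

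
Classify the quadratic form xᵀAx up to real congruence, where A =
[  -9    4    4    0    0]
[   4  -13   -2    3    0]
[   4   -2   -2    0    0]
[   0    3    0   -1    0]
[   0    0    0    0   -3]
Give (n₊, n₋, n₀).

Answer: (0, 5, 0)

Derivation:
step 0: pivot -9 → sign −
step 1: pivot -101/9 → sign −
step 2: pivot -22/101 → sign −
step 3: pivot -2/11 → sign −
step 4: pivot -3 → sign −
signature = (0, 5, 0)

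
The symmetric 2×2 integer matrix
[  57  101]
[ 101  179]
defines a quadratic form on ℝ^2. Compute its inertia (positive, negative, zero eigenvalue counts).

Answer: (2, 0, 0)

Derivation:
step 0: pivot 57 → sign +
step 1: pivot 2/57 → sign +
signature = (2, 0, 0)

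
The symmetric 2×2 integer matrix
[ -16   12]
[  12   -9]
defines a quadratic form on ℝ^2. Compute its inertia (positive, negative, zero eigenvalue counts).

step 0: pivot -16 → sign −
step 1: row/col 1 already zero → sign 0
signature = (0, 1, 1)

Answer: (0, 1, 1)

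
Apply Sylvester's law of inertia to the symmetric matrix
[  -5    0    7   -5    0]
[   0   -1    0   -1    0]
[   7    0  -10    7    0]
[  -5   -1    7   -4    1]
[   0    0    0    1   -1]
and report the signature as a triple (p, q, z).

Answer: (1, 4, 0)

Derivation:
step 0: pivot -5 → sign −
step 1: pivot -1 → sign −
step 2: pivot -1/5 → sign −
step 3: pivot 2 → sign +
step 4: pivot -3/2 → sign −
signature = (1, 4, 0)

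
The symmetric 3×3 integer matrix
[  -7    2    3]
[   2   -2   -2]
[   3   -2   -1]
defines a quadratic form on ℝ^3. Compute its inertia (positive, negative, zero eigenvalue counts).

step 0: pivot -7 → sign −
step 1: pivot -10/7 → sign −
step 2: pivot 6/5 → sign +
signature = (1, 2, 0)

Answer: (1, 2, 0)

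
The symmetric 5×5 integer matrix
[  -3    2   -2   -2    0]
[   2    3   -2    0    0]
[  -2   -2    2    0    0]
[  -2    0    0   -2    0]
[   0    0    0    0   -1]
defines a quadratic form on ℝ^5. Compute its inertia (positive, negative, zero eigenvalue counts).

step 0: pivot -3 → sign −
step 1: pivot 13/3 → sign +
step 2: pivot 10/13 → sign +
step 3: pivot -6/5 → sign −
step 4: pivot -1 → sign −
signature = (2, 3, 0)

Answer: (2, 3, 0)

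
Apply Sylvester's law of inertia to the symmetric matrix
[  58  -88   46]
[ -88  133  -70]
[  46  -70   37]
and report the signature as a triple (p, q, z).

step 0: pivot 58 → sign +
step 1: pivot -15/29 → sign −
step 2: pivot 3/5 → sign +
signature = (2, 1, 0)

Answer: (2, 1, 0)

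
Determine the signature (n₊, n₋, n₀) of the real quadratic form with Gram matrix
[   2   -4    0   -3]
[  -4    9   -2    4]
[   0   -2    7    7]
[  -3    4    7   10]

Answer: (3, 1, 0)

Derivation:
step 0: pivot 2 → sign +
step 1: pivot 1 → sign +
step 2: pivot 3 → sign +
step 3: pivot -3/2 → sign −
signature = (3, 1, 0)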